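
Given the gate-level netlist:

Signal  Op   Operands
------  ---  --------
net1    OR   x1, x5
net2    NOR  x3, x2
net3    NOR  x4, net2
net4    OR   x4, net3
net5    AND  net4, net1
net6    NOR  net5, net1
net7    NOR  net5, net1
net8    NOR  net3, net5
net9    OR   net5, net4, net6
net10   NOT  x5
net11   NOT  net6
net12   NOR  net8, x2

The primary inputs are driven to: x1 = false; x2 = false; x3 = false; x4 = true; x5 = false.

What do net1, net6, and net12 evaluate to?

net1 = x1 OR x5 = false OR false = false
net2 = x3 NOR x2 = false NOR false = true
net3 = x4 NOR net2 = true NOR true = false
net4 = x4 OR net3 = true OR false = true
net5 = net4 AND net1 = true AND false = false
net6 = net5 NOR net1 = false NOR false = true
net8 = net3 NOR net5 = false NOR false = true
net12 = net8 NOR x2 = true NOR false = false

net1 = false, net6 = true, net12 = false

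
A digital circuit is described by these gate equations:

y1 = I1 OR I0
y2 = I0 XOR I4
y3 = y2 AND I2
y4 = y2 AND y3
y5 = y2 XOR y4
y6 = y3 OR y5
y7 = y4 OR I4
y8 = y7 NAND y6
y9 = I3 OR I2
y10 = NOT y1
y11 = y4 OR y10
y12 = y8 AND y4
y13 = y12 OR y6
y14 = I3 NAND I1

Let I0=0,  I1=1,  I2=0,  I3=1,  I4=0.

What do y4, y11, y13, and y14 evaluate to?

y4 = 0; y11 = 0; y13 = 0; y14 = 0

y1 = I1 OR I0 = 1 OR 0 = 1
y2 = I0 XOR I4 = 0 XOR 0 = 0
y3 = y2 AND I2 = 0 AND 0 = 0
y4 = y2 AND y3 = 0 AND 0 = 0
y5 = y2 XOR y4 = 0 XOR 0 = 0
y6 = y3 OR y5 = 0 OR 0 = 0
y7 = y4 OR I4 = 0 OR 0 = 0
y8 = y7 NAND y6 = 0 NAND 0 = 1
y10 = NOT y1 = NOT 1 = 0
y11 = y4 OR y10 = 0 OR 0 = 0
y12 = y8 AND y4 = 1 AND 0 = 0
y13 = y12 OR y6 = 0 OR 0 = 0
y14 = I3 NAND I1 = 1 NAND 1 = 0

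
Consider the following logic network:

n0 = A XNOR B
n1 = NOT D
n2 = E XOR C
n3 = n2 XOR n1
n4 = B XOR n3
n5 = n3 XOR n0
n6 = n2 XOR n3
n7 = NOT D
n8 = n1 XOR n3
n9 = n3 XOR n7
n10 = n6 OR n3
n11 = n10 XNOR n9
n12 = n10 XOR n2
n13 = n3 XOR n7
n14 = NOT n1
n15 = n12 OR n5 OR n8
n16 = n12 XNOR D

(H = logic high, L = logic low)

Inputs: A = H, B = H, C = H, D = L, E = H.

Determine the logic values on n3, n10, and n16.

n1 = NOT D = NOT L = H
n2 = E XOR C = H XOR H = L
n3 = n2 XOR n1 = L XOR H = H
n6 = n2 XOR n3 = L XOR H = H
n10 = n6 OR n3 = H OR H = H
n12 = n10 XOR n2 = H XOR L = H
n16 = n12 XNOR D = H XNOR L = L

n3 = H  n10 = H  n16 = L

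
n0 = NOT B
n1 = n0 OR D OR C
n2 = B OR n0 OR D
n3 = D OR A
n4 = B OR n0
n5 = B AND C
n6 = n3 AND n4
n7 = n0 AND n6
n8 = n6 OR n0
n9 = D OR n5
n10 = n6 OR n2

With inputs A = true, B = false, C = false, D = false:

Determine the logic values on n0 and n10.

n0 = NOT B = NOT false = true
n2 = B OR n0 OR D = false OR true OR false = true
n3 = D OR A = false OR true = true
n4 = B OR n0 = false OR true = true
n6 = n3 AND n4 = true AND true = true
n10 = n6 OR n2 = true OR true = true

n0 = true, n10 = true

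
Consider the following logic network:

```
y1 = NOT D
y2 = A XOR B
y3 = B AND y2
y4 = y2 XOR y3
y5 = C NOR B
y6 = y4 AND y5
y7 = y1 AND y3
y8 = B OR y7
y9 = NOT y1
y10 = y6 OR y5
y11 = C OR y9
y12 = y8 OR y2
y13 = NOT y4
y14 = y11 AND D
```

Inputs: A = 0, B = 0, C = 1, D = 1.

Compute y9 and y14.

y9 = 1; y14 = 1

y1 = NOT D = NOT 1 = 0
y9 = NOT y1 = NOT 0 = 1
y11 = C OR y9 = 1 OR 1 = 1
y14 = y11 AND D = 1 AND 1 = 1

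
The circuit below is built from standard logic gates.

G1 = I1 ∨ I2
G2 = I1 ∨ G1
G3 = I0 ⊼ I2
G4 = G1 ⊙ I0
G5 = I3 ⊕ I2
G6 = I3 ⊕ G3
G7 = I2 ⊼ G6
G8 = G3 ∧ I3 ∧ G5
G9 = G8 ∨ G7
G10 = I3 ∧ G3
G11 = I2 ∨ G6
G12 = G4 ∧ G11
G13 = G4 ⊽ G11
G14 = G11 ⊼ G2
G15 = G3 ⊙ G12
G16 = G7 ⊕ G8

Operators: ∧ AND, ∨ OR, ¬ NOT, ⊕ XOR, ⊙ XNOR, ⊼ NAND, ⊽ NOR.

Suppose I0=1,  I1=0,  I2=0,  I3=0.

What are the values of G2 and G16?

G2 = 0, G16 = 1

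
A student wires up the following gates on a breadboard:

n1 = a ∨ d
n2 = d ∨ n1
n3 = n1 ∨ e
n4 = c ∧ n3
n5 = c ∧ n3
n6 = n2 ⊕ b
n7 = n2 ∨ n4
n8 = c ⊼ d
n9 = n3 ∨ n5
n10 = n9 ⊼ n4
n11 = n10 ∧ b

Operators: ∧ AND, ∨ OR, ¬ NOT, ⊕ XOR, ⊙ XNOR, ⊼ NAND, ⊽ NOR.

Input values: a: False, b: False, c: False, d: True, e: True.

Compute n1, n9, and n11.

n1 = a OR d = False OR True = True
n3 = n1 OR e = True OR True = True
n4 = c AND n3 = False AND True = False
n5 = c AND n3 = False AND True = False
n9 = n3 OR n5 = True OR False = True
n10 = n9 NAND n4 = True NAND False = True
n11 = n10 AND b = True AND False = False

n1 = True  n9 = True  n11 = False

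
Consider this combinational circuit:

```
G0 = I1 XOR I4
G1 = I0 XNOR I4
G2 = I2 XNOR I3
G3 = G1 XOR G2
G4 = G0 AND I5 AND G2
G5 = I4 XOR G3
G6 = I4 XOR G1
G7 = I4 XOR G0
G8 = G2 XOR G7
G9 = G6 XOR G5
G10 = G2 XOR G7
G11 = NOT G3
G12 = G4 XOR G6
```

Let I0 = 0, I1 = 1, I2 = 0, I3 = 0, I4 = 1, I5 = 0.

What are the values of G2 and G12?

G2 = 1, G12 = 1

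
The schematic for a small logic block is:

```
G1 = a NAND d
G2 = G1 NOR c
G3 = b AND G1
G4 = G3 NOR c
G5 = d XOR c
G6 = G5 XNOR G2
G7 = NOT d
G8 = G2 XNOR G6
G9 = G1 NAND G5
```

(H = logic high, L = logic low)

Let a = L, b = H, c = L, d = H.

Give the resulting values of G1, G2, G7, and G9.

G1 = H, G2 = L, G7 = L, G9 = L

G1 = a NAND d = L NAND H = H
G2 = G1 NOR c = H NOR L = L
G5 = d XOR c = H XOR L = H
G7 = NOT d = NOT H = L
G9 = G1 NAND G5 = H NAND H = L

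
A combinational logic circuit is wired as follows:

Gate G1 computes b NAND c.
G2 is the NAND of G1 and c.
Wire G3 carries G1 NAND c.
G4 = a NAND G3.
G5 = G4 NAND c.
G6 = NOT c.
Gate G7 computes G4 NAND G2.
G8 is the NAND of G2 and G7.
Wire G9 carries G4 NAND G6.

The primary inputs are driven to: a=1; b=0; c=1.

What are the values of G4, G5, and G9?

G4 = 1, G5 = 0, G9 = 1

G1 = b NAND c = 0 NAND 1 = 1
G3 = G1 NAND c = 1 NAND 1 = 0
G4 = a NAND G3 = 1 NAND 0 = 1
G5 = G4 NAND c = 1 NAND 1 = 0
G6 = NOT c = NOT 1 = 0
G9 = G4 NAND G6 = 1 NAND 0 = 1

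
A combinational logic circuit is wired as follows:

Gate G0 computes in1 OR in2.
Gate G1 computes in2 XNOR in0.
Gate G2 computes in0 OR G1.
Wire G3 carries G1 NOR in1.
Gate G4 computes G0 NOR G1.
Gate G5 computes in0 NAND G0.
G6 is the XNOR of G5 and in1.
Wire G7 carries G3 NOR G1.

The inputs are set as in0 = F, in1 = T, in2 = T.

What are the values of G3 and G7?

G1 = in2 XNOR in0 = T XNOR F = F
G3 = G1 NOR in1 = F NOR T = F
G7 = G3 NOR G1 = F NOR F = T

G3 = F; G7 = T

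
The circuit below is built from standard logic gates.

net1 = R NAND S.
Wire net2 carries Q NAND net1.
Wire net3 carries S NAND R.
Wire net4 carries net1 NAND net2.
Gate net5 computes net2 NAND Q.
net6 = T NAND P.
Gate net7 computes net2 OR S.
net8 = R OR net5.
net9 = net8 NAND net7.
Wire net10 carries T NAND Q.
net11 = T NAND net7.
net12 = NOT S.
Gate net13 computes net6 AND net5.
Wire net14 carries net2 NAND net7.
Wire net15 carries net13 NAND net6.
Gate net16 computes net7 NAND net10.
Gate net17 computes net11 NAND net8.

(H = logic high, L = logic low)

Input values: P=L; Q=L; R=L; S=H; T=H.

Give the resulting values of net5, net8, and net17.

net5 = H, net8 = H, net17 = H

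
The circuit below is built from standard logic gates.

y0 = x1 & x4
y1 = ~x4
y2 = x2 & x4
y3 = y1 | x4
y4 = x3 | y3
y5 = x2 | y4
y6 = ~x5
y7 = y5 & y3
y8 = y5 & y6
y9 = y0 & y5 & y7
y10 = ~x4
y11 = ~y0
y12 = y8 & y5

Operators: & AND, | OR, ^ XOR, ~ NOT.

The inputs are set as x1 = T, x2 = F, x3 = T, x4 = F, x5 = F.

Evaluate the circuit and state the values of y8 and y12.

y8 = T, y12 = T

y1 = NOT x4 = NOT F = T
y3 = y1 OR x4 = T OR F = T
y4 = x3 OR y3 = T OR T = T
y5 = x2 OR y4 = F OR T = T
y6 = NOT x5 = NOT F = T
y8 = y5 AND y6 = T AND T = T
y12 = y8 AND y5 = T AND T = T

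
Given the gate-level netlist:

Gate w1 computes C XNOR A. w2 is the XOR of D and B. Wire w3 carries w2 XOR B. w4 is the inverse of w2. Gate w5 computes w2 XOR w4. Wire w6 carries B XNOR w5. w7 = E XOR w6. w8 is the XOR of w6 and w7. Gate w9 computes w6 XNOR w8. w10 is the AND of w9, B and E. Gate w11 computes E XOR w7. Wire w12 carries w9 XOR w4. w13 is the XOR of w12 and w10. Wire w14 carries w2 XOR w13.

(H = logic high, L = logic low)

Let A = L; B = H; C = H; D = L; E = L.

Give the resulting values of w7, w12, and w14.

w2 = D XOR B = L XOR H = H
w4 = NOT w2 = NOT H = L
w5 = w2 XOR w4 = H XOR L = H
w6 = B XNOR w5 = H XNOR H = H
w7 = E XOR w6 = L XOR H = H
w8 = w6 XOR w7 = H XOR H = L
w9 = w6 XNOR w8 = H XNOR L = L
w10 = w9 AND B AND E = L AND H AND L = L
w12 = w9 XOR w4 = L XOR L = L
w13 = w12 XOR w10 = L XOR L = L
w14 = w2 XOR w13 = H XOR L = H

w7 = H  w12 = L  w14 = H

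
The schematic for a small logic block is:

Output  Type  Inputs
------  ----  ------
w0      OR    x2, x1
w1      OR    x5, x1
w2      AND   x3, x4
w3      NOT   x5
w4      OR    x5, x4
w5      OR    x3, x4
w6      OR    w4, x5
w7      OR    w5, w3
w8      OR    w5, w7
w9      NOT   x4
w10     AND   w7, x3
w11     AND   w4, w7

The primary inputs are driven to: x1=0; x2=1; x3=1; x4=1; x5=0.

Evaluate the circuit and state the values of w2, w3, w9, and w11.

w2 = 1, w3 = 1, w9 = 0, w11 = 1

w2 = x3 AND x4 = 1 AND 1 = 1
w3 = NOT x5 = NOT 0 = 1
w4 = x5 OR x4 = 0 OR 1 = 1
w5 = x3 OR x4 = 1 OR 1 = 1
w7 = w5 OR w3 = 1 OR 1 = 1
w9 = NOT x4 = NOT 1 = 0
w11 = w4 AND w7 = 1 AND 1 = 1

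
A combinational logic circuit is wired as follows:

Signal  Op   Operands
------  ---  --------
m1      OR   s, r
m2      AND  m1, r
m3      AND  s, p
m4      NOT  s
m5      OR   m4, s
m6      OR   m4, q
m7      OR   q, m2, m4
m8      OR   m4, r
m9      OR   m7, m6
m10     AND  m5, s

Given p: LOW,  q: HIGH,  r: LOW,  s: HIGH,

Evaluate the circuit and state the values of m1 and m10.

m1 = HIGH, m10 = HIGH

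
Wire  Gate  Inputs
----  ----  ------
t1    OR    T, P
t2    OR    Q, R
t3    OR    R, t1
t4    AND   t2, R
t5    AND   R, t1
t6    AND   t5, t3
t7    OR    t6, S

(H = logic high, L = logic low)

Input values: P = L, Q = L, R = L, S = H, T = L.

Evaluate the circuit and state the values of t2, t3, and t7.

t1 = T OR P = L OR L = L
t2 = Q OR R = L OR L = L
t3 = R OR t1 = L OR L = L
t5 = R AND t1 = L AND L = L
t6 = t5 AND t3 = L AND L = L
t7 = t6 OR S = L OR H = H

t2 = L, t3 = L, t7 = H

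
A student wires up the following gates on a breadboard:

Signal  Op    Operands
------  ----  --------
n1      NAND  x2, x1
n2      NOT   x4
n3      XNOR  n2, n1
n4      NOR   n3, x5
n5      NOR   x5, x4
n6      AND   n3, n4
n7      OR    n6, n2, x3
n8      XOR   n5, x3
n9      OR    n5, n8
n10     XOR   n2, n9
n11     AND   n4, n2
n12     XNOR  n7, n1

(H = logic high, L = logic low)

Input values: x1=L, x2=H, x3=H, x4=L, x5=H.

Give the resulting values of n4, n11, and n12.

n1 = x2 NAND x1 = H NAND L = H
n2 = NOT x4 = NOT L = H
n3 = n2 XNOR n1 = H XNOR H = H
n4 = n3 NOR x5 = H NOR H = L
n6 = n3 AND n4 = H AND L = L
n7 = n6 OR n2 OR x3 = L OR H OR H = H
n11 = n4 AND n2 = L AND H = L
n12 = n7 XNOR n1 = H XNOR H = H

n4 = L, n11 = L, n12 = H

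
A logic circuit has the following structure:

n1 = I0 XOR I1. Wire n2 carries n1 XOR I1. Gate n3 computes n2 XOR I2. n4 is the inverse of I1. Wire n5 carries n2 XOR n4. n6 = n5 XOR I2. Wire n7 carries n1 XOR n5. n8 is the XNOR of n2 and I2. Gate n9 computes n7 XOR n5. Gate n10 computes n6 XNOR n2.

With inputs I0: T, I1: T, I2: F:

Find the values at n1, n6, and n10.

n1 = F  n6 = T  n10 = T

n1 = I0 XOR I1 = T XOR T = F
n2 = n1 XOR I1 = F XOR T = T
n4 = NOT I1 = NOT T = F
n5 = n2 XOR n4 = T XOR F = T
n6 = n5 XOR I2 = T XOR F = T
n10 = n6 XNOR n2 = T XNOR T = T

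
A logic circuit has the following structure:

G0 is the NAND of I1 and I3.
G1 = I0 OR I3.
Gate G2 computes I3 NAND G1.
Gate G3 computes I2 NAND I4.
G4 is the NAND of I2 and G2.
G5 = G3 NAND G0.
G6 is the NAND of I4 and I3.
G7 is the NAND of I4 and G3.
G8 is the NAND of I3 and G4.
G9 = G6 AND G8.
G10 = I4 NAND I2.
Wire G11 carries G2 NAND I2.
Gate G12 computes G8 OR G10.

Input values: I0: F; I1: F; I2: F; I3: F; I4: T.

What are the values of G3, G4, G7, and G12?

G3 = T  G4 = T  G7 = F  G12 = T

G1 = I0 OR I3 = F OR F = F
G2 = I3 NAND G1 = F NAND F = T
G3 = I2 NAND I4 = F NAND T = T
G4 = I2 NAND G2 = F NAND T = T
G7 = I4 NAND G3 = T NAND T = F
G8 = I3 NAND G4 = F NAND T = T
G10 = I4 NAND I2 = T NAND F = T
G12 = G8 OR G10 = T OR T = T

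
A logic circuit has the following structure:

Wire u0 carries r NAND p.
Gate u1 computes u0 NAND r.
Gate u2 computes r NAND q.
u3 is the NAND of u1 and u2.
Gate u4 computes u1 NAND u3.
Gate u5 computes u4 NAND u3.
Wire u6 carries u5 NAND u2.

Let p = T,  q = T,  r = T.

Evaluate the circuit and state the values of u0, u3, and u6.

u0 = F, u3 = T, u6 = T

u0 = r NAND p = T NAND T = F
u1 = u0 NAND r = F NAND T = T
u2 = r NAND q = T NAND T = F
u3 = u1 NAND u2 = T NAND F = T
u4 = u1 NAND u3 = T NAND T = F
u5 = u4 NAND u3 = F NAND T = T
u6 = u5 NAND u2 = T NAND F = T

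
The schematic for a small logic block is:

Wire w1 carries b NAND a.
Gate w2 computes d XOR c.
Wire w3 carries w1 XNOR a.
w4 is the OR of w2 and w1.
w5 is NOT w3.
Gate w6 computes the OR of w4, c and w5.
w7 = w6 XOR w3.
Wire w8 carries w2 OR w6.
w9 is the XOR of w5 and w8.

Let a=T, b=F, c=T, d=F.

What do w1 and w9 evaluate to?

w1 = b NAND a = F NAND T = T
w2 = d XOR c = F XOR T = T
w3 = w1 XNOR a = T XNOR T = T
w4 = w2 OR w1 = T OR T = T
w5 = NOT w3 = NOT T = F
w6 = w4 OR c OR w5 = T OR T OR F = T
w8 = w2 OR w6 = T OR T = T
w9 = w5 XOR w8 = F XOR T = T

w1 = T; w9 = T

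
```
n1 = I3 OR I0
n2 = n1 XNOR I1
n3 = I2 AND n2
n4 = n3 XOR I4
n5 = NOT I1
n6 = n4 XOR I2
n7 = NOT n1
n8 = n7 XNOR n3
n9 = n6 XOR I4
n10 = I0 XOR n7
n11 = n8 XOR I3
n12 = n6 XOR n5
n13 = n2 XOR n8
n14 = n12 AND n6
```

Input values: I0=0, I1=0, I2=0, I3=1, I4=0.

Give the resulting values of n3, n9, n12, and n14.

n3 = 0, n9 = 0, n12 = 1, n14 = 0

n1 = I3 OR I0 = 1 OR 0 = 1
n2 = n1 XNOR I1 = 1 XNOR 0 = 0
n3 = I2 AND n2 = 0 AND 0 = 0
n4 = n3 XOR I4 = 0 XOR 0 = 0
n5 = NOT I1 = NOT 0 = 1
n6 = n4 XOR I2 = 0 XOR 0 = 0
n9 = n6 XOR I4 = 0 XOR 0 = 0
n12 = n6 XOR n5 = 0 XOR 1 = 1
n14 = n12 AND n6 = 1 AND 0 = 0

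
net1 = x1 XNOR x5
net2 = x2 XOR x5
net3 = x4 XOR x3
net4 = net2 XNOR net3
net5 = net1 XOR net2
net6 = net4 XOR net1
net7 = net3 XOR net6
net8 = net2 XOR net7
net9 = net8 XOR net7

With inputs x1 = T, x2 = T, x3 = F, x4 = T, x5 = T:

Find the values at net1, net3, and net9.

net1 = x1 XNOR x5 = T XNOR T = T
net2 = x2 XOR x5 = T XOR T = F
net3 = x4 XOR x3 = T XOR F = T
net4 = net2 XNOR net3 = F XNOR T = F
net6 = net4 XOR net1 = F XOR T = T
net7 = net3 XOR net6 = T XOR T = F
net8 = net2 XOR net7 = F XOR F = F
net9 = net8 XOR net7 = F XOR F = F

net1 = T, net3 = T, net9 = F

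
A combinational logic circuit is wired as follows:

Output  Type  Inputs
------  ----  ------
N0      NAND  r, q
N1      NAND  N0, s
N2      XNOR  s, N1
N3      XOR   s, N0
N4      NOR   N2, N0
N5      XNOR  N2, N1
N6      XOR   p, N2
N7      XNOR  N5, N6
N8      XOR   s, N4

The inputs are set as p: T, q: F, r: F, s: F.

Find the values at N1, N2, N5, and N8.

N1 = T  N2 = F  N5 = F  N8 = F

N0 = r NAND q = F NAND F = T
N1 = N0 NAND s = T NAND F = T
N2 = s XNOR N1 = F XNOR T = F
N4 = N2 NOR N0 = F NOR T = F
N5 = N2 XNOR N1 = F XNOR T = F
N8 = s XOR N4 = F XOR F = F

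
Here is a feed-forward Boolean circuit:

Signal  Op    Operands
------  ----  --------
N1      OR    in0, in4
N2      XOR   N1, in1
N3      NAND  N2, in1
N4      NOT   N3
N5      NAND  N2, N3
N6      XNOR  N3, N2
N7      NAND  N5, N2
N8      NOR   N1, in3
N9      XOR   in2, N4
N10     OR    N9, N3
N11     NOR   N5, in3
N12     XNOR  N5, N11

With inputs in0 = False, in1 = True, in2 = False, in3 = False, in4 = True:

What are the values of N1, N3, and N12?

N1 = True  N3 = True  N12 = False

N1 = in0 OR in4 = False OR True = True
N2 = N1 XOR in1 = True XOR True = False
N3 = N2 NAND in1 = False NAND True = True
N5 = N2 NAND N3 = False NAND True = True
N11 = N5 NOR in3 = True NOR False = False
N12 = N5 XNOR N11 = True XNOR False = False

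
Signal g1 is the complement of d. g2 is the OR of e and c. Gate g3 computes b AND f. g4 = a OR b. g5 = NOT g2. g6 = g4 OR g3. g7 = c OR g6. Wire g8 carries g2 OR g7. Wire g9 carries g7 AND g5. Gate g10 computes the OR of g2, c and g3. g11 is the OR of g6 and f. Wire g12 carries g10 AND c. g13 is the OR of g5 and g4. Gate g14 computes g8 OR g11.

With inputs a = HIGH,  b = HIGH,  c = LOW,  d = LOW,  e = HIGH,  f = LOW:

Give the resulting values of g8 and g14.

g2 = e OR c = HIGH OR LOW = HIGH
g3 = b AND f = HIGH AND LOW = LOW
g4 = a OR b = HIGH OR HIGH = HIGH
g6 = g4 OR g3 = HIGH OR LOW = HIGH
g7 = c OR g6 = LOW OR HIGH = HIGH
g8 = g2 OR g7 = HIGH OR HIGH = HIGH
g11 = g6 OR f = HIGH OR LOW = HIGH
g14 = g8 OR g11 = HIGH OR HIGH = HIGH

g8 = HIGH, g14 = HIGH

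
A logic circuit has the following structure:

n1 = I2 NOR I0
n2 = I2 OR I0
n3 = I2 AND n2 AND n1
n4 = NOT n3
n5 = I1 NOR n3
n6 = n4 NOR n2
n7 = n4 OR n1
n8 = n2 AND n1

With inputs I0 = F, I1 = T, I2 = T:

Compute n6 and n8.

n1 = I2 NOR I0 = T NOR F = F
n2 = I2 OR I0 = T OR F = T
n3 = I2 AND n2 AND n1 = T AND T AND F = F
n4 = NOT n3 = NOT F = T
n6 = n4 NOR n2 = T NOR T = F
n8 = n2 AND n1 = T AND F = F

n6 = F; n8 = F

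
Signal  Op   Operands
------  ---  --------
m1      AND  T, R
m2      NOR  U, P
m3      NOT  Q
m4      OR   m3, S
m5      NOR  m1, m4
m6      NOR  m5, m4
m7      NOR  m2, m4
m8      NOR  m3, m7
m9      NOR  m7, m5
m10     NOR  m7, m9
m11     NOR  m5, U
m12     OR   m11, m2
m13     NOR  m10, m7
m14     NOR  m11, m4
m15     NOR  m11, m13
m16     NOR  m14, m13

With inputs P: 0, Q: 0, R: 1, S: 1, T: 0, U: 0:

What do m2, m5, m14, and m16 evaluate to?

m2 = 1; m5 = 0; m14 = 0; m16 = 0

m1 = T AND R = 0 AND 1 = 0
m2 = U NOR P = 0 NOR 0 = 1
m3 = NOT Q = NOT 0 = 1
m4 = m3 OR S = 1 OR 1 = 1
m5 = m1 NOR m4 = 0 NOR 1 = 0
m7 = m2 NOR m4 = 1 NOR 1 = 0
m9 = m7 NOR m5 = 0 NOR 0 = 1
m10 = m7 NOR m9 = 0 NOR 1 = 0
m11 = m5 NOR U = 0 NOR 0 = 1
m13 = m10 NOR m7 = 0 NOR 0 = 1
m14 = m11 NOR m4 = 1 NOR 1 = 0
m16 = m14 NOR m13 = 0 NOR 1 = 0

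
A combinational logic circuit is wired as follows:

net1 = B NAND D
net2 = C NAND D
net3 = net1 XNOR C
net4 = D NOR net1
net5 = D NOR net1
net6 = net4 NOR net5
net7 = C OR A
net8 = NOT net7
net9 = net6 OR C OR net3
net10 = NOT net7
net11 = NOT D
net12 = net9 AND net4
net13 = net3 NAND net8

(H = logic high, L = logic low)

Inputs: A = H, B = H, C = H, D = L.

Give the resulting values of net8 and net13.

net8 = L, net13 = H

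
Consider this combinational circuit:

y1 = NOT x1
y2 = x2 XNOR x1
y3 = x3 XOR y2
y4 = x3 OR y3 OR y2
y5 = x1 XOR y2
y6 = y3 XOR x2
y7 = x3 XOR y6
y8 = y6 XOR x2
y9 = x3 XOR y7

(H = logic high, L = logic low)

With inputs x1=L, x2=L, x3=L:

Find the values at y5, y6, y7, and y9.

y2 = x2 XNOR x1 = L XNOR L = H
y3 = x3 XOR y2 = L XOR H = H
y5 = x1 XOR y2 = L XOR H = H
y6 = y3 XOR x2 = H XOR L = H
y7 = x3 XOR y6 = L XOR H = H
y9 = x3 XOR y7 = L XOR H = H

y5 = H  y6 = H  y7 = H  y9 = H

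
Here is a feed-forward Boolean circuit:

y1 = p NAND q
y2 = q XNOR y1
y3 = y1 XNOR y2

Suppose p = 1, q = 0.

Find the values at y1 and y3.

y1 = 1, y3 = 0

y1 = p NAND q = 1 NAND 0 = 1
y2 = q XNOR y1 = 0 XNOR 1 = 0
y3 = y1 XNOR y2 = 1 XNOR 0 = 0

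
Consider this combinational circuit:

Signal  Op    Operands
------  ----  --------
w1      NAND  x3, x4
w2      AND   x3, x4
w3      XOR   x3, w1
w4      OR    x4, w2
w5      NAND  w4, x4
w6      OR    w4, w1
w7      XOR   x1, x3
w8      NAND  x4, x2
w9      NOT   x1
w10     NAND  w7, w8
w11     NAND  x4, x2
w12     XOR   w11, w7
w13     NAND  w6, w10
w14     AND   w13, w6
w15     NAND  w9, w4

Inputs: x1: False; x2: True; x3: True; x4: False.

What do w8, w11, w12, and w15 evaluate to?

w2 = x3 AND x4 = True AND False = False
w4 = x4 OR w2 = False OR False = False
w7 = x1 XOR x3 = False XOR True = True
w8 = x4 NAND x2 = False NAND True = True
w9 = NOT x1 = NOT False = True
w11 = x4 NAND x2 = False NAND True = True
w12 = w11 XOR w7 = True XOR True = False
w15 = w9 NAND w4 = True NAND False = True

w8 = True; w11 = True; w12 = False; w15 = True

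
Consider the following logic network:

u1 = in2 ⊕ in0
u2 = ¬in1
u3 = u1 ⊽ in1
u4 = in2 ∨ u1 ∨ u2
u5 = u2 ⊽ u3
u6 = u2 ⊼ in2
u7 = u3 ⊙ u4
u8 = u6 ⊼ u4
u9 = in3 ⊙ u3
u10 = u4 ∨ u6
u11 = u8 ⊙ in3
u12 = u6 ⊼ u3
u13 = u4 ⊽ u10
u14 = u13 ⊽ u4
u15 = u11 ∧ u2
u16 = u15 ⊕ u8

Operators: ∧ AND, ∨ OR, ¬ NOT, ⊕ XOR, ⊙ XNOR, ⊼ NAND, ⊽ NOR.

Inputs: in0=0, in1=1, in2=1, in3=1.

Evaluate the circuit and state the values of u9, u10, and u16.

u9 = 0; u10 = 1; u16 = 0

u1 = in2 XOR in0 = 1 XOR 0 = 1
u2 = NOT in1 = NOT 1 = 0
u3 = u1 NOR in1 = 1 NOR 1 = 0
u4 = in2 OR u1 OR u2 = 1 OR 1 OR 0 = 1
u6 = u2 NAND in2 = 0 NAND 1 = 1
u8 = u6 NAND u4 = 1 NAND 1 = 0
u9 = in3 XNOR u3 = 1 XNOR 0 = 0
u10 = u4 OR u6 = 1 OR 1 = 1
u11 = u8 XNOR in3 = 0 XNOR 1 = 0
u15 = u11 AND u2 = 0 AND 0 = 0
u16 = u15 XOR u8 = 0 XOR 0 = 0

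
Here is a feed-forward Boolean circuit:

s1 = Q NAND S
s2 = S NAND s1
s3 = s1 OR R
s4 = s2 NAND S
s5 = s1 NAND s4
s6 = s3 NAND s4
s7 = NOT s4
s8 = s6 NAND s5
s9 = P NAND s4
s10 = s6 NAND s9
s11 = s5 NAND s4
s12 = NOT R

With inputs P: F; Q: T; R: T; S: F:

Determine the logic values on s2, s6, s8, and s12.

s2 = T  s6 = F  s8 = T  s12 = F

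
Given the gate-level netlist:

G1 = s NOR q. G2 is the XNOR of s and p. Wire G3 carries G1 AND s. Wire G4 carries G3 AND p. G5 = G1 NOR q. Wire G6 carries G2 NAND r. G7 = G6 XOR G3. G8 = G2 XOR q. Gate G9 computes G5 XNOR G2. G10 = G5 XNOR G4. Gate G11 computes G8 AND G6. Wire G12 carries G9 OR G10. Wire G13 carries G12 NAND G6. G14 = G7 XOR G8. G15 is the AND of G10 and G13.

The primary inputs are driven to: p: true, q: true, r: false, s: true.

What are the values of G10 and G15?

G1 = s NOR q = true NOR true = false
G2 = s XNOR p = true XNOR true = true
G3 = G1 AND s = false AND true = false
G4 = G3 AND p = false AND true = false
G5 = G1 NOR q = false NOR true = false
G6 = G2 NAND r = true NAND false = true
G9 = G5 XNOR G2 = false XNOR true = false
G10 = G5 XNOR G4 = false XNOR false = true
G12 = G9 OR G10 = false OR true = true
G13 = G12 NAND G6 = true NAND true = false
G15 = G10 AND G13 = true AND false = false

G10 = true; G15 = false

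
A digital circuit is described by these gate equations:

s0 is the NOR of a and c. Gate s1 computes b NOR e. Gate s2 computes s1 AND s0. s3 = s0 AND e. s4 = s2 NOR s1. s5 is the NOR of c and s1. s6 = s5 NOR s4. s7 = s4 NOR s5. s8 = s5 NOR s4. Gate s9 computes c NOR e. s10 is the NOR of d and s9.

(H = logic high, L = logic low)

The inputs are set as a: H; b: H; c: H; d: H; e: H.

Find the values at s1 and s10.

s1 = L, s10 = L

s1 = b NOR e = H NOR H = L
s9 = c NOR e = H NOR H = L
s10 = d NOR s9 = H NOR L = L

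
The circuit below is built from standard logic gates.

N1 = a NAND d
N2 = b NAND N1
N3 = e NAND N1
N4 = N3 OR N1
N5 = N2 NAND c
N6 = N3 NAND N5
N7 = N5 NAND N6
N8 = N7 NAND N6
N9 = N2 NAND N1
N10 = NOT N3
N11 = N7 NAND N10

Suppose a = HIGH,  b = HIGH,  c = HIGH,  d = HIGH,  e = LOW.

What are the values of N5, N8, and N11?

N1 = a NAND d = HIGH NAND HIGH = LOW
N2 = b NAND N1 = HIGH NAND LOW = HIGH
N3 = e NAND N1 = LOW NAND LOW = HIGH
N5 = N2 NAND c = HIGH NAND HIGH = LOW
N6 = N3 NAND N5 = HIGH NAND LOW = HIGH
N7 = N5 NAND N6 = LOW NAND HIGH = HIGH
N8 = N7 NAND N6 = HIGH NAND HIGH = LOW
N10 = NOT N3 = NOT HIGH = LOW
N11 = N7 NAND N10 = HIGH NAND LOW = HIGH

N5 = LOW  N8 = LOW  N11 = HIGH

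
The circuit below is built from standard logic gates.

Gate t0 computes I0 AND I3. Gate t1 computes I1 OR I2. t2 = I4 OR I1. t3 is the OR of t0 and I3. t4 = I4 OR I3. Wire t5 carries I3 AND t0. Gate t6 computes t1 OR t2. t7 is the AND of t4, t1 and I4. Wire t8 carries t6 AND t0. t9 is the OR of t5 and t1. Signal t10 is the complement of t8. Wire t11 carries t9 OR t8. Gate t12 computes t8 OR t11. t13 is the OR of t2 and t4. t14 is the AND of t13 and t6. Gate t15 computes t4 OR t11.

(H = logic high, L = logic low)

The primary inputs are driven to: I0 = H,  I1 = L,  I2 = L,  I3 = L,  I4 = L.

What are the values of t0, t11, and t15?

t0 = I0 AND I3 = H AND L = L
t1 = I1 OR I2 = L OR L = L
t2 = I4 OR I1 = L OR L = L
t4 = I4 OR I3 = L OR L = L
t5 = I3 AND t0 = L AND L = L
t6 = t1 OR t2 = L OR L = L
t8 = t6 AND t0 = L AND L = L
t9 = t5 OR t1 = L OR L = L
t11 = t9 OR t8 = L OR L = L
t15 = t4 OR t11 = L OR L = L

t0 = L  t11 = L  t15 = L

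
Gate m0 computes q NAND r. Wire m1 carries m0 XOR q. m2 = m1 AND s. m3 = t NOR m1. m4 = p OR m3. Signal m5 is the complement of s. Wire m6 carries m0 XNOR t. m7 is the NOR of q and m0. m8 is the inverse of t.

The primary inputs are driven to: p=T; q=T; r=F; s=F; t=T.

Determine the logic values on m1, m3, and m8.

m1 = F, m3 = F, m8 = F

m0 = q NAND r = T NAND F = T
m1 = m0 XOR q = T XOR T = F
m3 = t NOR m1 = T NOR F = F
m8 = NOT t = NOT T = F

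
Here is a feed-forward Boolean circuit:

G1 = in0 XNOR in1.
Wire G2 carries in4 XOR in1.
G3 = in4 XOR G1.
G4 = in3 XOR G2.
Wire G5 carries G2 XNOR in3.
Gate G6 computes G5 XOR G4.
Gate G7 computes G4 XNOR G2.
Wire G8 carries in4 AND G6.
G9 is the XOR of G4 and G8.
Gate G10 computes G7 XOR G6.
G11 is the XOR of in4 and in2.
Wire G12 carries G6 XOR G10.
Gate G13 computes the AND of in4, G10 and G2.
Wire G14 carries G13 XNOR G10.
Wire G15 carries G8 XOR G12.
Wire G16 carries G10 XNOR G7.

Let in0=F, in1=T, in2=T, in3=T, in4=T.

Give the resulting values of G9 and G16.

G2 = in4 XOR in1 = T XOR T = F
G4 = in3 XOR G2 = T XOR F = T
G5 = G2 XNOR in3 = F XNOR T = F
G6 = G5 XOR G4 = F XOR T = T
G7 = G4 XNOR G2 = T XNOR F = F
G8 = in4 AND G6 = T AND T = T
G9 = G4 XOR G8 = T XOR T = F
G10 = G7 XOR G6 = F XOR T = T
G16 = G10 XNOR G7 = T XNOR F = F

G9 = F, G16 = F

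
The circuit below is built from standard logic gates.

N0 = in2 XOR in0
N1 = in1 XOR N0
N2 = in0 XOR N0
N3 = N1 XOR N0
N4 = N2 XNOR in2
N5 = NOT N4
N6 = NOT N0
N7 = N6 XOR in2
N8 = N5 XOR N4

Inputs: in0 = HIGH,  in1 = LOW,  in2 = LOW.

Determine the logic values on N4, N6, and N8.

N0 = in2 XOR in0 = LOW XOR HIGH = HIGH
N2 = in0 XOR N0 = HIGH XOR HIGH = LOW
N4 = N2 XNOR in2 = LOW XNOR LOW = HIGH
N5 = NOT N4 = NOT HIGH = LOW
N6 = NOT N0 = NOT HIGH = LOW
N8 = N5 XOR N4 = LOW XOR HIGH = HIGH

N4 = HIGH, N6 = LOW, N8 = HIGH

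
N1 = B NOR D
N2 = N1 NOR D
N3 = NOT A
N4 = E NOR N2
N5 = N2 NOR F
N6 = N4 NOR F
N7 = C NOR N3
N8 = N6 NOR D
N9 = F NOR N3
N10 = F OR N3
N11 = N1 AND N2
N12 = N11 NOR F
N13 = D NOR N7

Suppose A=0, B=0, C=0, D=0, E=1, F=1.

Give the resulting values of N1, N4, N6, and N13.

N1 = B NOR D = 0 NOR 0 = 1
N2 = N1 NOR D = 1 NOR 0 = 0
N3 = NOT A = NOT 0 = 1
N4 = E NOR N2 = 1 NOR 0 = 0
N6 = N4 NOR F = 0 NOR 1 = 0
N7 = C NOR N3 = 0 NOR 1 = 0
N13 = D NOR N7 = 0 NOR 0 = 1

N1 = 1; N4 = 0; N6 = 0; N13 = 1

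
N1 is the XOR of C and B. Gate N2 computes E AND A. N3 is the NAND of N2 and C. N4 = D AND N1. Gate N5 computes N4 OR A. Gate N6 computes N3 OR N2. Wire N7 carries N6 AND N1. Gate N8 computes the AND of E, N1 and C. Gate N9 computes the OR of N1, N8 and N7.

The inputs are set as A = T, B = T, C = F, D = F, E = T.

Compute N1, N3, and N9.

N1 = T; N3 = T; N9 = T

N1 = C XOR B = F XOR T = T
N2 = E AND A = T AND T = T
N3 = N2 NAND C = T NAND F = T
N6 = N3 OR N2 = T OR T = T
N7 = N6 AND N1 = T AND T = T
N8 = E AND N1 AND C = T AND T AND F = F
N9 = N1 OR N8 OR N7 = T OR F OR T = T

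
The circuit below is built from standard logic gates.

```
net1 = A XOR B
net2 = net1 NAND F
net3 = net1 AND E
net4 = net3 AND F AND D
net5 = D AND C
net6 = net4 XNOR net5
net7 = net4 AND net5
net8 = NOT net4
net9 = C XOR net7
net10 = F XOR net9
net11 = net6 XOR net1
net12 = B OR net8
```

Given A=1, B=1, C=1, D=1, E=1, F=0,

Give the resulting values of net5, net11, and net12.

net1 = A XOR B = 1 XOR 1 = 0
net3 = net1 AND E = 0 AND 1 = 0
net4 = net3 AND F AND D = 0 AND 0 AND 1 = 0
net5 = D AND C = 1 AND 1 = 1
net6 = net4 XNOR net5 = 0 XNOR 1 = 0
net8 = NOT net4 = NOT 0 = 1
net11 = net6 XOR net1 = 0 XOR 0 = 0
net12 = B OR net8 = 1 OR 1 = 1

net5 = 1, net11 = 0, net12 = 1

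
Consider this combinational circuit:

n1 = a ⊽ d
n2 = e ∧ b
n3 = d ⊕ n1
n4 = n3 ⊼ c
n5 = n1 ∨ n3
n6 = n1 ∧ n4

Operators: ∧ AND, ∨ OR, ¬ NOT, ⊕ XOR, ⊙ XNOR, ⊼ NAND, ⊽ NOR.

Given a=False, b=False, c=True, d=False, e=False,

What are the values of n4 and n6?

n1 = a NOR d = False NOR False = True
n3 = d XOR n1 = False XOR True = True
n4 = n3 NAND c = True NAND True = False
n6 = n1 AND n4 = True AND False = False

n4 = False; n6 = False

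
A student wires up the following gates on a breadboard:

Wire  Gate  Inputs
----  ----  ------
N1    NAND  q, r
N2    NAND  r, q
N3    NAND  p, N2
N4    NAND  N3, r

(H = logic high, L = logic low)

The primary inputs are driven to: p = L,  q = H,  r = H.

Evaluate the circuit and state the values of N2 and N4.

N2 = r NAND q = H NAND H = L
N3 = p NAND N2 = L NAND L = H
N4 = N3 NAND r = H NAND H = L

N2 = L; N4 = L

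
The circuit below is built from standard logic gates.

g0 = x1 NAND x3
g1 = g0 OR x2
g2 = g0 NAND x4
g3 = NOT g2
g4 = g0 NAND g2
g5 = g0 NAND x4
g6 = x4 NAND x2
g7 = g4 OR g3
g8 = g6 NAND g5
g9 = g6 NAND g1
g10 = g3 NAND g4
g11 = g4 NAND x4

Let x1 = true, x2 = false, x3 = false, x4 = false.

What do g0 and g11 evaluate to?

g0 = x1 NAND x3 = true NAND false = true
g2 = g0 NAND x4 = true NAND false = true
g4 = g0 NAND g2 = true NAND true = false
g11 = g4 NAND x4 = false NAND false = true

g0 = true, g11 = true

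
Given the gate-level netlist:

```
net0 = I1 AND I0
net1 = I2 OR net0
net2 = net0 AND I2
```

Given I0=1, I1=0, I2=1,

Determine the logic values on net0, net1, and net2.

net0 = I1 AND I0 = 0 AND 1 = 0
net1 = I2 OR net0 = 1 OR 0 = 1
net2 = net0 AND I2 = 0 AND 1 = 0

net0 = 0, net1 = 1, net2 = 0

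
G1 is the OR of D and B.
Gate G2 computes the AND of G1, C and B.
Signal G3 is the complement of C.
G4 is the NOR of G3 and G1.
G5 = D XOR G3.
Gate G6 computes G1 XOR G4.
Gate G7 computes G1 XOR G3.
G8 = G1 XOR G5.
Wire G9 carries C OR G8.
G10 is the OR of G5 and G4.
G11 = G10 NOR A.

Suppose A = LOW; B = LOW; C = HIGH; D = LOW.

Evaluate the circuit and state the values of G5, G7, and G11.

G5 = LOW, G7 = LOW, G11 = LOW

G1 = D OR B = LOW OR LOW = LOW
G3 = NOT C = NOT HIGH = LOW
G4 = G3 NOR G1 = LOW NOR LOW = HIGH
G5 = D XOR G3 = LOW XOR LOW = LOW
G7 = G1 XOR G3 = LOW XOR LOW = LOW
G10 = G5 OR G4 = LOW OR HIGH = HIGH
G11 = G10 NOR A = HIGH NOR LOW = LOW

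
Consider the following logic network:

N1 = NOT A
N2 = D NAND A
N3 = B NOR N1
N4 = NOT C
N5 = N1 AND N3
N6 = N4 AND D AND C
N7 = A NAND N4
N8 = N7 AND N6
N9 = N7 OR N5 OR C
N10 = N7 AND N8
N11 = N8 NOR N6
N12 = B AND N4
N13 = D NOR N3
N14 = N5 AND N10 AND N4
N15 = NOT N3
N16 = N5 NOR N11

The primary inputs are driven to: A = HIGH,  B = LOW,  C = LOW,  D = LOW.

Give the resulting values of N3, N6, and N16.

N3 = HIGH  N6 = LOW  N16 = LOW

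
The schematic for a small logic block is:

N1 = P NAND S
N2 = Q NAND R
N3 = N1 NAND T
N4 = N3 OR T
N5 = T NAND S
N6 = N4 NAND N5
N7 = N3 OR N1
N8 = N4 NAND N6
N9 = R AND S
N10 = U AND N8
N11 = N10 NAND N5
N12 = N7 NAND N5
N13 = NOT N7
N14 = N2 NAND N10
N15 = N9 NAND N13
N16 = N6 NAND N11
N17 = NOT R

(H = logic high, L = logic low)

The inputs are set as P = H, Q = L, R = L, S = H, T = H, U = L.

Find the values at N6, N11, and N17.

N6 = H, N11 = H, N17 = H

N1 = P NAND S = H NAND H = L
N3 = N1 NAND T = L NAND H = H
N4 = N3 OR T = H OR H = H
N5 = T NAND S = H NAND H = L
N6 = N4 NAND N5 = H NAND L = H
N8 = N4 NAND N6 = H NAND H = L
N10 = U AND N8 = L AND L = L
N11 = N10 NAND N5 = L NAND L = H
N17 = NOT R = NOT L = H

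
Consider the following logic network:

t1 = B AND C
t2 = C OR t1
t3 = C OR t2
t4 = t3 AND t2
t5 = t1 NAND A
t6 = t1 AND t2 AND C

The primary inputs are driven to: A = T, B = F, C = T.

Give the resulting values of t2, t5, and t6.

t1 = B AND C = F AND T = F
t2 = C OR t1 = T OR F = T
t5 = t1 NAND A = F NAND T = T
t6 = t1 AND t2 AND C = F AND T AND T = F

t2 = T; t5 = T; t6 = F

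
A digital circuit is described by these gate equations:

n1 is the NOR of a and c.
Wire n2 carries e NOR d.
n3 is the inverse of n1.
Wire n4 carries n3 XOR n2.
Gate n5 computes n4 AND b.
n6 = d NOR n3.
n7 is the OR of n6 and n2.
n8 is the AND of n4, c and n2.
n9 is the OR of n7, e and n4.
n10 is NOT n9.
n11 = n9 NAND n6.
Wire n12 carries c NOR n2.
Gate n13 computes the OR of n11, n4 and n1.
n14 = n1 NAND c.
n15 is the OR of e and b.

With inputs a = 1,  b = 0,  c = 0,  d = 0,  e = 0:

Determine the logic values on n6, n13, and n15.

n1 = a NOR c = 1 NOR 0 = 0
n2 = e NOR d = 0 NOR 0 = 1
n3 = NOT n1 = NOT 0 = 1
n4 = n3 XOR n2 = 1 XOR 1 = 0
n6 = d NOR n3 = 0 NOR 1 = 0
n7 = n6 OR n2 = 0 OR 1 = 1
n9 = n7 OR e OR n4 = 1 OR 0 OR 0 = 1
n11 = n9 NAND n6 = 1 NAND 0 = 1
n13 = n11 OR n4 OR n1 = 1 OR 0 OR 0 = 1
n15 = e OR b = 0 OR 0 = 0

n6 = 0  n13 = 1  n15 = 0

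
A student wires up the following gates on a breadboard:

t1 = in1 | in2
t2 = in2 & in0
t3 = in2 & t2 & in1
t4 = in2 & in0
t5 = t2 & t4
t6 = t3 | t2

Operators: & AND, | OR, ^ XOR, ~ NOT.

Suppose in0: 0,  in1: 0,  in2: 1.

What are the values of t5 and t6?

t2 = in2 AND in0 = 1 AND 0 = 0
t3 = in2 AND t2 AND in1 = 1 AND 0 AND 0 = 0
t4 = in2 AND in0 = 1 AND 0 = 0
t5 = t2 AND t4 = 0 AND 0 = 0
t6 = t3 OR t2 = 0 OR 0 = 0

t5 = 0  t6 = 0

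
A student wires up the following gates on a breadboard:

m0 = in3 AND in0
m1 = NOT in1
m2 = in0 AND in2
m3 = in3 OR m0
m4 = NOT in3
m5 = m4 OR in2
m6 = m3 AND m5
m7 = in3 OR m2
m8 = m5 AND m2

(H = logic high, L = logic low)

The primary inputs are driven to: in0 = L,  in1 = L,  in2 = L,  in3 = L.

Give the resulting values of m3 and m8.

m3 = L  m8 = L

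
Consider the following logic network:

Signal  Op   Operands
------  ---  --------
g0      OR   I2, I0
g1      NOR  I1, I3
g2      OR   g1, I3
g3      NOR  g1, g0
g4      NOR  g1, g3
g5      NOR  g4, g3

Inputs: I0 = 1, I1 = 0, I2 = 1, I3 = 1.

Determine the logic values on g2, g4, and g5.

g2 = 1, g4 = 1, g5 = 0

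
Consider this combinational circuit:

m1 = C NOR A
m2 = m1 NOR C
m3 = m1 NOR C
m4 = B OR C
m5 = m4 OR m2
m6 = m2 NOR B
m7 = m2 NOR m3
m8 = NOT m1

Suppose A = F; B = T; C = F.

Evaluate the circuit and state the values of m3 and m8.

m3 = F  m8 = F

m1 = C NOR A = F NOR F = T
m3 = m1 NOR C = T NOR F = F
m8 = NOT m1 = NOT T = F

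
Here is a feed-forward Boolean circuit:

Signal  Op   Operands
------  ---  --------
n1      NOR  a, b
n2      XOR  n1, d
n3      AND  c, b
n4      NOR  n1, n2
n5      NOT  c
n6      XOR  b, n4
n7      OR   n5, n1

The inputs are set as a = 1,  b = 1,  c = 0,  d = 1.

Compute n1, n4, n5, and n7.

n1 = a NOR b = 1 NOR 1 = 0
n2 = n1 XOR d = 0 XOR 1 = 1
n4 = n1 NOR n2 = 0 NOR 1 = 0
n5 = NOT c = NOT 0 = 1
n7 = n5 OR n1 = 1 OR 0 = 1

n1 = 0, n4 = 0, n5 = 1, n7 = 1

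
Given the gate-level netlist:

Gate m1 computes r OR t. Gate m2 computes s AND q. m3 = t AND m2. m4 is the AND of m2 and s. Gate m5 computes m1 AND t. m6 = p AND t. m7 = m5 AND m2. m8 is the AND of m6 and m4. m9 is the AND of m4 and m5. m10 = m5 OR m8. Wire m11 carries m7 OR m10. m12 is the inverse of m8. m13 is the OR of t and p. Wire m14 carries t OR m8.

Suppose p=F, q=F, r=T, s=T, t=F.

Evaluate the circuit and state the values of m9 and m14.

m1 = r OR t = T OR F = T
m2 = s AND q = T AND F = F
m4 = m2 AND s = F AND T = F
m5 = m1 AND t = T AND F = F
m6 = p AND t = F AND F = F
m8 = m6 AND m4 = F AND F = F
m9 = m4 AND m5 = F AND F = F
m14 = t OR m8 = F OR F = F

m9 = F, m14 = F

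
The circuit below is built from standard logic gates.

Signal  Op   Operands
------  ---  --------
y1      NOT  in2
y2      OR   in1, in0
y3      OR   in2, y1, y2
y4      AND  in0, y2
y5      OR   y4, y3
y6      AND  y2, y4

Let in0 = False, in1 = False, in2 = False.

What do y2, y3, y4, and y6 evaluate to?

y2 = False; y3 = True; y4 = False; y6 = False

y1 = NOT in2 = NOT False = True
y2 = in1 OR in0 = False OR False = False
y3 = in2 OR y1 OR y2 = False OR True OR False = True
y4 = in0 AND y2 = False AND False = False
y6 = y2 AND y4 = False AND False = False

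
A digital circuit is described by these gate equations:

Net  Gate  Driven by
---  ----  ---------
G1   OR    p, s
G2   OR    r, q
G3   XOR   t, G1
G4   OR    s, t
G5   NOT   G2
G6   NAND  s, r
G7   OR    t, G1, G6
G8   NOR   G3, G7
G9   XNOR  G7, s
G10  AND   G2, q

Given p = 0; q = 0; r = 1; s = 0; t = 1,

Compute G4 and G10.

G4 = 1; G10 = 0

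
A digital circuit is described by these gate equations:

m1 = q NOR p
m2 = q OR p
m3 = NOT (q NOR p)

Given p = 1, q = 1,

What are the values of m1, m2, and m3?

m1 = 1 NOR 1 = 0
m2 = 1 OR 1 = 1
m3 = NOT (1 NOR 1) = 1

m1 = 0  m2 = 1  m3 = 1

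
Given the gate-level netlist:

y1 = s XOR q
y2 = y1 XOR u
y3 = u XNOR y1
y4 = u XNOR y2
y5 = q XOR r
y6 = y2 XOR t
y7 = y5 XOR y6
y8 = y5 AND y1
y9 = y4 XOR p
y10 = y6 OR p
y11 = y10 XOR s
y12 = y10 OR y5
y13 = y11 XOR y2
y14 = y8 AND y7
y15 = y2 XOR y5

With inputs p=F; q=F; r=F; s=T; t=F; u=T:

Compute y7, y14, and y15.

y7 = F  y14 = F  y15 = F

y1 = s XOR q = T XOR F = T
y2 = y1 XOR u = T XOR T = F
y5 = q XOR r = F XOR F = F
y6 = y2 XOR t = F XOR F = F
y7 = y5 XOR y6 = F XOR F = F
y8 = y5 AND y1 = F AND T = F
y14 = y8 AND y7 = F AND F = F
y15 = y2 XOR y5 = F XOR F = F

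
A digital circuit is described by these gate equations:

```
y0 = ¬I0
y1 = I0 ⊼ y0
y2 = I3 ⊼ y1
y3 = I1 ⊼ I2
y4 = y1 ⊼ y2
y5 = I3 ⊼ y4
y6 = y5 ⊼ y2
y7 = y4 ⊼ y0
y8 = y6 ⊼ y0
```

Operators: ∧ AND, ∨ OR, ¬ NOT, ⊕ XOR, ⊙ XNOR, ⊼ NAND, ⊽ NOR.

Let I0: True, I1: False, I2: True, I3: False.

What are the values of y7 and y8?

y7 = True, y8 = True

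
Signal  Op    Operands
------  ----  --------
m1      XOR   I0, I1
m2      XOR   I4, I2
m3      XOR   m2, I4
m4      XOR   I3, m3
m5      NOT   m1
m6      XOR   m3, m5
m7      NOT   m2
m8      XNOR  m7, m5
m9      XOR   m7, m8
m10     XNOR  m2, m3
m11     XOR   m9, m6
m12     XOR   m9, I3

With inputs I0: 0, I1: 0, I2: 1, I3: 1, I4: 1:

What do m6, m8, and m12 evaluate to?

m1 = I0 XOR I1 = 0 XOR 0 = 0
m2 = I4 XOR I2 = 1 XOR 1 = 0
m3 = m2 XOR I4 = 0 XOR 1 = 1
m5 = NOT m1 = NOT 0 = 1
m6 = m3 XOR m5 = 1 XOR 1 = 0
m7 = NOT m2 = NOT 0 = 1
m8 = m7 XNOR m5 = 1 XNOR 1 = 1
m9 = m7 XOR m8 = 1 XOR 1 = 0
m12 = m9 XOR I3 = 0 XOR 1 = 1

m6 = 0  m8 = 1  m12 = 1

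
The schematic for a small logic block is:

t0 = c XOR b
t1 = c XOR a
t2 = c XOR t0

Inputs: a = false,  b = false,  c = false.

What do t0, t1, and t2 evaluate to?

t0 = false, t1 = false, t2 = false

t0 = c XOR b = false XOR false = false
t1 = c XOR a = false XOR false = false
t2 = c XOR t0 = false XOR false = false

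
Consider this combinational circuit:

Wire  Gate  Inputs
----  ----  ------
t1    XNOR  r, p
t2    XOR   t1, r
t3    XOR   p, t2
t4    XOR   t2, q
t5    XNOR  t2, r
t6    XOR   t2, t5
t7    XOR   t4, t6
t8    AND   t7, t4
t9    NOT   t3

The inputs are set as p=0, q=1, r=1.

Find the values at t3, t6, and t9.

t3 = 1  t6 = 0  t9 = 0

t1 = r XNOR p = 1 XNOR 0 = 0
t2 = t1 XOR r = 0 XOR 1 = 1
t3 = p XOR t2 = 0 XOR 1 = 1
t5 = t2 XNOR r = 1 XNOR 1 = 1
t6 = t2 XOR t5 = 1 XOR 1 = 0
t9 = NOT t3 = NOT 1 = 0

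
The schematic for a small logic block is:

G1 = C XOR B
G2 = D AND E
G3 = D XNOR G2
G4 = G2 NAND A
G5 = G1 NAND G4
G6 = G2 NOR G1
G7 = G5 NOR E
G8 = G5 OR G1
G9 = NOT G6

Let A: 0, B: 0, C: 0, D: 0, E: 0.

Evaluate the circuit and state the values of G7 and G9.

G7 = 0; G9 = 0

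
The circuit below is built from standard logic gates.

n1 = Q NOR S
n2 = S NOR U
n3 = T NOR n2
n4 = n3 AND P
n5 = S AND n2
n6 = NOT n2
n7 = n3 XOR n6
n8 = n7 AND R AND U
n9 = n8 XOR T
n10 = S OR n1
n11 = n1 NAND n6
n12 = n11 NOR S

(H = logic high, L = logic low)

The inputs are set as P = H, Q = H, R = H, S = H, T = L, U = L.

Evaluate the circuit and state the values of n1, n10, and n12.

n1 = L, n10 = H, n12 = L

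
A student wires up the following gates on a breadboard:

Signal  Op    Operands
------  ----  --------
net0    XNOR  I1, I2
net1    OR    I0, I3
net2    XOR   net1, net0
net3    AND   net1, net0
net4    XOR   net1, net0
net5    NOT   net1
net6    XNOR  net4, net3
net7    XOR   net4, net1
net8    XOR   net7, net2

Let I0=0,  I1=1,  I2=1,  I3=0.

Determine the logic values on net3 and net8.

net3 = 0  net8 = 0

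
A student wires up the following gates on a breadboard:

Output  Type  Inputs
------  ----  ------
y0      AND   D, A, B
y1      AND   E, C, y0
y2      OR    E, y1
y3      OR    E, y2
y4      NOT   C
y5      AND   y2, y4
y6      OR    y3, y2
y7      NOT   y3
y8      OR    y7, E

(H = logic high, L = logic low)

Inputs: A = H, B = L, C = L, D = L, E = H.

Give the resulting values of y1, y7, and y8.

y1 = L  y7 = L  y8 = H

y0 = D AND A AND B = L AND H AND L = L
y1 = E AND C AND y0 = H AND L AND L = L
y2 = E OR y1 = H OR L = H
y3 = E OR y2 = H OR H = H
y7 = NOT y3 = NOT H = L
y8 = y7 OR E = L OR H = H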